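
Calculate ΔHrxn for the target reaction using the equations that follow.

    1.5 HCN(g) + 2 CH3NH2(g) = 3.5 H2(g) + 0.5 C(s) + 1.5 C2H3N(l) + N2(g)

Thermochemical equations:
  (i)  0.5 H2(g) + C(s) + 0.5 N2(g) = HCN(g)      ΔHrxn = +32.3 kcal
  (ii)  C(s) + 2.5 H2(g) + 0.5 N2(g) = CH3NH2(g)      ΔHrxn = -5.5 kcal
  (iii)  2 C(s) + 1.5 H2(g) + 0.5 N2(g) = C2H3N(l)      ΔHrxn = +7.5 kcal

(i) reversed and × 3/2 (HCN(g) must end up as a reactant; scale by 3/2 for the 3/2 HCN(g)): (-3/2)·(+32.3) = -48.45 kcal
(ii) reversed and × 2 (reverse to put CH3NH2(g) on the reactant side; ×2 to match 2 CH3NH2(g) in the target): (-2)·(-5.5) = +11.0 kcal
(iii) × 3/2 (scale by 3/2 for the 3/2 C2H3N(l)): (3/2)·(+7.5) = +11.25 kcal
ΔHrxn = (-48.45) + (+11.0) + (+11.25) = -26.2 kcal

ΔHrxn = -26.2 kcal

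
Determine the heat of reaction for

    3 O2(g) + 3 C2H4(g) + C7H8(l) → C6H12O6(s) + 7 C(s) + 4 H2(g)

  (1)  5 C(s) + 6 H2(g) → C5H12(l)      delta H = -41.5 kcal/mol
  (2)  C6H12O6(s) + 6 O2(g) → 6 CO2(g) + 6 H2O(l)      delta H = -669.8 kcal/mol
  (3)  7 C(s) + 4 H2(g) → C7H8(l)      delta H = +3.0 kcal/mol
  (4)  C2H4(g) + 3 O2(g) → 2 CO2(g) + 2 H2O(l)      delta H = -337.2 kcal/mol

(1): not needed.
(2) reversed: +669.8 kcal/mol
(3) reversed: -3.0 kcal/mol
(4) × 3: (3)·(-337.2) = -1011.6 kcal/mol
Summing the manipulated equations, delta H = (-1)·(-669.8) + (-1)·(+3.0) + (3)·(-337.2) = -344.8 kcal/mol

delta H = -344.8 kcal/mol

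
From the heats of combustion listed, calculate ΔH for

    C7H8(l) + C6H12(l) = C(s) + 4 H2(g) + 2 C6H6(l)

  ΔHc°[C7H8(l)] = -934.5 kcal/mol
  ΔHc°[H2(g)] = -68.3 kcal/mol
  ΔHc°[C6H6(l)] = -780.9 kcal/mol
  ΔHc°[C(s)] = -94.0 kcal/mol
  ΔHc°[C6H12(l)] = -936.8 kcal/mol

Using ΔH = Σ nΔHc°(reactants) − Σ nΔHc°(products):
= [1·(-934.5) + 1·(-936.8)] − [1·(-94.0) + 4·(-68.3) + 2·(-780.9)]
= 57.7 kcal/mol

ΔH = 57.7 kcal/mol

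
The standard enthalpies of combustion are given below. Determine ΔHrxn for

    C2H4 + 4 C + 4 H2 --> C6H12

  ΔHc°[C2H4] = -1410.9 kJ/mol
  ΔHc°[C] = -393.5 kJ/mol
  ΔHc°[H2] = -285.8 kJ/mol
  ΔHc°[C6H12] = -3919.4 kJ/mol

Using ΔH = Σ nΔHc°(reactants) − Σ nΔHc°(products):
= [1·(-1410.9) + 4·(-393.5) + 4·(-285.8)] − [1·(-3919.4)]
= -208.7 kJ/mol

ΔHrxn = -208.7 kJ/mol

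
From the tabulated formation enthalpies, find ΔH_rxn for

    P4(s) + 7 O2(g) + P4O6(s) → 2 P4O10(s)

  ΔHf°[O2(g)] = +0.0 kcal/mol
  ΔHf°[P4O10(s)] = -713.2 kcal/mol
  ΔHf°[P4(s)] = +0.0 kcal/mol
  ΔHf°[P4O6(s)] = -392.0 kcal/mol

ΔH_rxn = -1034.4 kcal/mol

Products: 2·(-713.2) = -1426.4
Reactants: 1·(+0.0) + 7·(+0.0) + 1·(-392.0) = -392.0
ΔH_rxn = (-1426.4) − (-392.0) = -1034.4 kcal/mol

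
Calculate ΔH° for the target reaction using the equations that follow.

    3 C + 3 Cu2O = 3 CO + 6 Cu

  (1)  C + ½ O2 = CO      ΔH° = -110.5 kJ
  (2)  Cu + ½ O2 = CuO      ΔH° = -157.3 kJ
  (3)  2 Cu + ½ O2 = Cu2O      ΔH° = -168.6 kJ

ΔH° = 174.3 kJ

(1) × 3: (3)·(-110.5) = -331.5 kJ
(2): not needed.
(3) reversed and × 3: (-3)·(-168.6) = +505.8 kJ
ΔH° = (3)·(-110.5) + (-3)·(-168.6) = 174.3 kJ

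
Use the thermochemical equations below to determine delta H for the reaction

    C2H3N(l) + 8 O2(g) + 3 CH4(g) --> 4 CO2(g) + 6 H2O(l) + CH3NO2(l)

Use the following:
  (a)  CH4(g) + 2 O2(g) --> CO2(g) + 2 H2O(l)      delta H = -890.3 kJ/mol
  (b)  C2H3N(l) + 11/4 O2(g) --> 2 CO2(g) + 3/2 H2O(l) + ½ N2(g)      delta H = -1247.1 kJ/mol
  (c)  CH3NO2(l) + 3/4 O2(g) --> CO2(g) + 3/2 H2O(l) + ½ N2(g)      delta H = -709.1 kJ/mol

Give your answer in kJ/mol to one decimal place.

(a) × 3 (×3 to match 3 CH4(g) in the target): (3)·(-890.3) = -2670.9 kJ/mol
(b) as written (C2H3N(l) already on the reactant side): -1247.1 kJ/mol
(c) reversed (reverse to put CH3NO2(l) on the product side): +709.1 kJ/mol
Combining the equations, delta H = (3)·(-890.3) + (1)·(-1247.1) + (-1)·(-709.1) = -3208.9 kJ/mol

delta H = -3208.9 kJ/mol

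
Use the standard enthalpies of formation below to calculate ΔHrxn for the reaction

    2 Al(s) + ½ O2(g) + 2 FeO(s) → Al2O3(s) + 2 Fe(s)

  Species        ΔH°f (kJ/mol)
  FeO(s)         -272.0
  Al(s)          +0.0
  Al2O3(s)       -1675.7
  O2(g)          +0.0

Products: 1·(-1675.7) + 2·(+0.0) = -1675.7
Reactants: 2·(+0.0) + 1/2·(+0.0) + 2·(-272.0) = -544.0
ΔHrxn = (-1675.7) − (-544.0) = -1131.7 kJ/mol

ΔHrxn = -1131.7 kJ/mol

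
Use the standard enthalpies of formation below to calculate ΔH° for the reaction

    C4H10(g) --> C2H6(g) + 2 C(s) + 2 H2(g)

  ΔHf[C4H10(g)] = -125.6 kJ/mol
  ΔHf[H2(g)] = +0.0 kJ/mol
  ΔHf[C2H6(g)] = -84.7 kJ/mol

ΔH° = 40.9 kJ/mol

ΔH°rxn = Σ nΔHf°(products) − Σ nΔHf°(reactants).
Products: 1·(-84.7) + 2·(+0.0) + 2·(+0.0) = -84.7
Reactants: 1·(-125.6) = -125.6
ΔH° = (-84.7) − (-125.6) = 40.9 kJ/mol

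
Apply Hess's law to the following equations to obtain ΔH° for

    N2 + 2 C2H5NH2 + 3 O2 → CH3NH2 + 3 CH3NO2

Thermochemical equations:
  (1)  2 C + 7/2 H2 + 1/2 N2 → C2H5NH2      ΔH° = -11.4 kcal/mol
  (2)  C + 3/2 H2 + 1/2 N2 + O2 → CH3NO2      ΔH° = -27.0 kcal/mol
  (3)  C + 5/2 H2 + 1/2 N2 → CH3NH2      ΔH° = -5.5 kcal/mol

ΔH° = -63.7 kcal/mol

(1) reversed and × 2 (reverse to put C2H5NH2 on the reactant side; ×2 to match 2 C2H5NH2 in the target): (-2)·(-11.4) = +22.8 kcal/mol
(2) × 3 (×3 to match 3 CH3NO2 in the target): (3)·(-27.0) = -81.0 kcal/mol
(3) as written (CH3NH2 already on the product side): -5.5 kcal/mol
ΔH° = (+22.8) + (-81.0) + (-5.5) = -63.7 kcal/mol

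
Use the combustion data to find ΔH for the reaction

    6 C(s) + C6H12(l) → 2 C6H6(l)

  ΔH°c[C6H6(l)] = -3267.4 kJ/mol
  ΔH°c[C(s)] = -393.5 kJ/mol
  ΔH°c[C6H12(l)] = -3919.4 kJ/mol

Using ΔH = Σ nΔHc°(reactants) − Σ nΔHc°(products):
= [6·(-393.5) + 1·(-3919.4)] − [2·(-3267.4)]
= 254.4 kJ/mol

ΔH = 254.4 kJ/mol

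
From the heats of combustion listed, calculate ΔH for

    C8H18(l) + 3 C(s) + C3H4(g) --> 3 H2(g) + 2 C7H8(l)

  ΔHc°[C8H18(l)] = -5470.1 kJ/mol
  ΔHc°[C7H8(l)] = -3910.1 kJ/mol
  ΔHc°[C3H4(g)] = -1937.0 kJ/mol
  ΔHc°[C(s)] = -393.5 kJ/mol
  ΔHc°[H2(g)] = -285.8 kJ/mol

ΔH = 90.0 kJ/mol

Using ΔH = Σ nΔHc°(reactants) − Σ nΔHc°(products):
= [1·(-5470.1) + 3·(-393.5) + 1·(-1937.0)] − [3·(-285.8) + 2·(-3910.1)]
= 90.0 kJ/mol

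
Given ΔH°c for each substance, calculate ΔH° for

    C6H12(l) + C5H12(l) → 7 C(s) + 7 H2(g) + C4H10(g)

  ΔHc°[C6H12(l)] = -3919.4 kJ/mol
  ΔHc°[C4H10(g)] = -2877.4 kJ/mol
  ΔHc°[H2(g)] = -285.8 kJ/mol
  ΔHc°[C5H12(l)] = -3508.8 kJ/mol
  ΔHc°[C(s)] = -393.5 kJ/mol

Using ΔH = Σ nΔHc°(reactants) − Σ nΔHc°(products):
= [1·(-3919.4) + 1·(-3508.8)] − [7·(-393.5) + 7·(-285.8) + 1·(-2877.4)]
= 204.3 kJ/mol

ΔH° = 204.3 kJ/mol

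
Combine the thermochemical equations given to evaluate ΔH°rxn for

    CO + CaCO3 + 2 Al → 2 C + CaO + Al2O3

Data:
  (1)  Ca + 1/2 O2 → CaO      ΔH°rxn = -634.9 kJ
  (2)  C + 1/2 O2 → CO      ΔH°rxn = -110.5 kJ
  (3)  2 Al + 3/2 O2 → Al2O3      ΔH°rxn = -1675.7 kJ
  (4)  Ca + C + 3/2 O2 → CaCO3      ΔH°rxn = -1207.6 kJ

ΔH°rxn = -992.5 kJ

(1) as written (CaO already on the product side): -634.9 kJ
(2) reversed (CO must end up as a reactant): +110.5 kJ
(3) as written (Al2O3 already on the product side): -1675.7 kJ
(4) reversed (CaCO3 must end up as a reactant): +1207.6 kJ
Since enthalpy is a state function, ΔH°rxn = (1)·(-634.9) + (-1)·(-110.5) + (1)·(-1675.7) + (-1)·(-1207.6) = -992.5 kJ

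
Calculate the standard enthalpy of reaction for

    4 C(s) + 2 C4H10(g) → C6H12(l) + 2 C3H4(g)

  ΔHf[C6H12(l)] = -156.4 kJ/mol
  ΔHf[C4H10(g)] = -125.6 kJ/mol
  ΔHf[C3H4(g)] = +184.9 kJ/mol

ΔH°rxn = Σ nΔHf°(products) − Σ nΔHf°(reactants).
Products: 1·(-156.4) + 2·(+184.9) = +213.4
Reactants: 4·(+0.0) + 2·(-125.6) = -251.2
ΔH° = (+213.4) − (-251.2) = 464.6 kJ/mol

ΔH° = 464.6 kJ/mol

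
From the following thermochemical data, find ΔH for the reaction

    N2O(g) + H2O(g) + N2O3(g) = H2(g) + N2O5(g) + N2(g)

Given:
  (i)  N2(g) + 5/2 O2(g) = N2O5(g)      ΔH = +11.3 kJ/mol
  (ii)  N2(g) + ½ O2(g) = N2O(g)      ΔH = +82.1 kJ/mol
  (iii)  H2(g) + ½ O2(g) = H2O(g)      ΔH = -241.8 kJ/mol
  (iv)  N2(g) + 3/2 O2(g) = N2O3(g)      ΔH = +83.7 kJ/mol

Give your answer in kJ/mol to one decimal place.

ΔH = 87.3 kJ/mol

(i) as written (N2O5(g) already on the product side): +11.3 kJ/mol
(ii) reversed (N2O(g) must end up as a reactant): -82.1 kJ/mol
(iii) reversed (reverse to put H2O(g) on the reactant side): +241.8 kJ/mol
(iv) reversed (N2O3(g) must end up as a reactant): -83.7 kJ/mol
ΔH = (1)·(+11.3) + (-1)·(+82.1) + (-1)·(-241.8) + (-1)·(+83.7) = 87.3 kJ/mol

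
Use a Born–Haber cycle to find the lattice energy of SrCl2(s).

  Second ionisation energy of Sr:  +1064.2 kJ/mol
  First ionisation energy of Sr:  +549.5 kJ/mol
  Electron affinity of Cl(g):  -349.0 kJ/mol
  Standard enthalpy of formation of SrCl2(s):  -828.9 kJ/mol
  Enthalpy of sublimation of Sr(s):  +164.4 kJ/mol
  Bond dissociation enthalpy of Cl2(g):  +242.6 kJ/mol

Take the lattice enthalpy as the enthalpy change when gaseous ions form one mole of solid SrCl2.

ΔHf° = 1·ΔHsub + 1·(ΣIE) + 1·D(Cl2) + 2·EA + U
-828.9 = 1·(+164.4) + 1·(+1613.7) + 1·(+242.6) + 2·(-349.0) + U
U = -828.9 − (+1322.7) = -2151.6 kJ/mol

U = -2151.6 kJ/mol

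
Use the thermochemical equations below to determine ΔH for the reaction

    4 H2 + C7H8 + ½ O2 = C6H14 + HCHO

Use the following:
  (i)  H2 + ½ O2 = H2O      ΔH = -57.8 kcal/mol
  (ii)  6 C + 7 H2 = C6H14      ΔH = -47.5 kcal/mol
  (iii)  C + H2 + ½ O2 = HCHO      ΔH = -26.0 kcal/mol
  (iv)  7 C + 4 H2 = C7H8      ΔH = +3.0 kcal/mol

(i): not needed.
(ii) as written: -47.5 kcal/mol
(iii) as written: -26.0 kcal/mol
(iv) reversed: -3.0 kcal/mol
By Hess's law, ΔH = (1)·(-47.5) + (1)·(-26.0) + (-1)·(+3.0) = -76.5 kcal/mol

ΔH = -76.5 kcal/mol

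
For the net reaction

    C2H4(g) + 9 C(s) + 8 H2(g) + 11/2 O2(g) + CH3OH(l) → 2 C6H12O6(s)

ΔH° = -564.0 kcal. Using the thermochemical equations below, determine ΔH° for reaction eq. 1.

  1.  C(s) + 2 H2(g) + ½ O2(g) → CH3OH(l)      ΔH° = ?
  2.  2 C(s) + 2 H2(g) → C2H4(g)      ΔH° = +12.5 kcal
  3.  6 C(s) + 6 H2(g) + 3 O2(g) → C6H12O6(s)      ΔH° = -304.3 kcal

ΔH° = -57.1 kcal

eq. 1 reversed: contributes −x
eq. 2 reversed: -12.5 kcal
eq. 3 × 2: (2)·(-304.3) = -608.6 kcal
-564.0 = (-12.5) + (-608.6) − x
x = (-564.0 − (-621.1)) / (-1) = -57.1 kcal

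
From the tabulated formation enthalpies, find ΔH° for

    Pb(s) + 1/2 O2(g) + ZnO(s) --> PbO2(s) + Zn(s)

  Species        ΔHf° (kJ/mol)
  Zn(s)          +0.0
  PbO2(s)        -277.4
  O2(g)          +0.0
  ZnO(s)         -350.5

ΔH° = 73.1 kJ/mol

ΔH°rxn = Σ nΔHf°(products) − Σ nΔHf°(reactants).
Products: 1·(-277.4) + 1·(+0.0) = -277.4
Reactants: 1·(+0.0) + 1/2·(+0.0) + 1·(-350.5) = -350.5
ΔH° = (-277.4) − (-350.5) = 73.1 kJ/mol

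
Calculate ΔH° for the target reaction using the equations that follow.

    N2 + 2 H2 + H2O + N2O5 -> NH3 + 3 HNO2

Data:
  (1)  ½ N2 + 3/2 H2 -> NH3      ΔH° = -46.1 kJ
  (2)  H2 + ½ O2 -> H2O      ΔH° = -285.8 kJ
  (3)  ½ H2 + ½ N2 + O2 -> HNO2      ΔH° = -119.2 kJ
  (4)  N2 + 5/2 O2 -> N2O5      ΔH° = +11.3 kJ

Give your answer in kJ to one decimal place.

(1) as written (NH3 already on the product side): -46.1 kJ
(2) reversed (reverse to put H2O on the reactant side): +285.8 kJ
(3) × 3 (×3 to match 3 HNO2 in the target): (3)·(-119.2) = -357.6 kJ
(4) reversed (reverse to put N2O5 on the reactant side): -11.3 kJ
ΔH° = (-46.1) + (+285.8) + (-357.6) + (-11.3) = -129.2 kJ

ΔH° = -129.2 kJ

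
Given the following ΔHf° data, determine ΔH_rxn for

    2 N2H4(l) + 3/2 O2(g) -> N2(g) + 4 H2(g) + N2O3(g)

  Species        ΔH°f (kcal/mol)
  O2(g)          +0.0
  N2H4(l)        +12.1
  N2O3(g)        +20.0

ΔH_rxn = -4.2 kcal/mol

Products: 1·(+0.0) + 4·(+0.0) + 1·(+20.0) = +20.0
Reactants: 2·(+12.1) + 3/2·(+0.0) = +24.2
ΔH_rxn = (+20.0) − (+24.2) = -4.2 kcal/mol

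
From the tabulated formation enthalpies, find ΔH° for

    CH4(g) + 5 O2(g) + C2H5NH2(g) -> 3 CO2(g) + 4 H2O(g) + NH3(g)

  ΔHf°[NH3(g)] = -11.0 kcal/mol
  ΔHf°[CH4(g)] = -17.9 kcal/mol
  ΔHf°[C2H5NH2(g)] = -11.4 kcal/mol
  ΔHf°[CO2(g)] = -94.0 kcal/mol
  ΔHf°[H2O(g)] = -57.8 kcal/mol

ΔH°rxn = Σ nΔHf°(products) − Σ nΔHf°(reactants).
Products: 3·(-94.0) + 4·(-57.8) + 1·(-11.0) = -524.2
Reactants: 1·(-17.9) + 5·(+0.0) + 1·(-11.4) = -29.3
ΔH° = (-524.2) − (-29.3) = -494.9 kcal/mol

ΔH° = -494.9 kcal/mol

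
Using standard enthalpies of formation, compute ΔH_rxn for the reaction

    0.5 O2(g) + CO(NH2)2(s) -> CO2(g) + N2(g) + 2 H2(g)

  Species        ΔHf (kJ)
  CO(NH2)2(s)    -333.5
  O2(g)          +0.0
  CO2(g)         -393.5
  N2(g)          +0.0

ΔH°rxn = Σ nΔHf°(products) − Σ nΔHf°(reactants).
Products: 1·(-393.5) + 1·(+0.0) + 2·(+0.0) = -393.5
Reactants: 1/2·(+0.0) + 1·(-333.5) = -333.5
ΔH_rxn = (-393.5) − (-333.5) = -60.0 kJ

ΔH_rxn = -60.0 kJ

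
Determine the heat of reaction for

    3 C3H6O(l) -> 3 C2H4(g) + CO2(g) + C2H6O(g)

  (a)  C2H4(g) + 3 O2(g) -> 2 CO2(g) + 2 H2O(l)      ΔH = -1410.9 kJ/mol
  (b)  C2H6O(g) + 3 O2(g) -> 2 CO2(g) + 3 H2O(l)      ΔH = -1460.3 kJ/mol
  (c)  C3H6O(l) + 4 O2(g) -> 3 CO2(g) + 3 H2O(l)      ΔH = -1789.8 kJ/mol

(a) reversed and × 3: (-3)·(-1410.9) = +4232.7 kJ/mol
(b) reversed: +1460.3 kJ/mol
(c) × 3: (3)·(-1789.8) = -5369.4 kJ/mol
Summing the manipulated equations, ΔH = (-3)·(-1410.9) + (-1)·(-1460.3) + (3)·(-1789.8) = 323.6 kJ/mol

ΔH = 323.6 kJ/mol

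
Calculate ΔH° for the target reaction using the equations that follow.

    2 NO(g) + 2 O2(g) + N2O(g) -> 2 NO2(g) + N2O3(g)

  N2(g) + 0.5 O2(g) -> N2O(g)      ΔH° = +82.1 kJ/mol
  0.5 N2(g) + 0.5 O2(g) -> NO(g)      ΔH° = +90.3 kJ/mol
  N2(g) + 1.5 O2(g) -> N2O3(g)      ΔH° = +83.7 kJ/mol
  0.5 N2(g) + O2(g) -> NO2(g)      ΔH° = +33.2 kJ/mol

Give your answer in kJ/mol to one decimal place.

equation 1 reversed (reverse to put N2O(g) on the reactant side): -82.1 kJ/mol
equation 2 reversed and × 2 (reverse to put NO(g) on the reactant side; scale by 2 for the 2 NO(g)): (-2)·(+90.3) = -180.6 kJ/mol
equation 3 as written (N2O3(g) already on the product side): +83.7 kJ/mol
equation 4 × 2 (×2 to match 2 NO2(g) in the target): (2)·(+33.2) = +66.4 kJ/mol
ΔH° = (-1)·(+82.1) + (-2)·(+90.3) + (1)·(+83.7) + (2)·(+33.2) = -112.6 kJ/mol

ΔH° = -112.6 kJ/mol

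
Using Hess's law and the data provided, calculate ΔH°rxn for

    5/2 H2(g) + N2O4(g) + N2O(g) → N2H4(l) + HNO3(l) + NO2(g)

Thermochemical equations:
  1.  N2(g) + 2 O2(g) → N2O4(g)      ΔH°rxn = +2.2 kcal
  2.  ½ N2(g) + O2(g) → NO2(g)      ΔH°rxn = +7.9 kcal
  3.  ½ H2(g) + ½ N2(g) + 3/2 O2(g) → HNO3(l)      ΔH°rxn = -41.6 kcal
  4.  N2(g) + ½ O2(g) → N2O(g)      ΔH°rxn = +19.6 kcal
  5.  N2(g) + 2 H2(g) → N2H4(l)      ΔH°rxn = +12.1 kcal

eq. 1 reversed (reverse to put N2O4(g) on the reactant side): -2.2 kcal
eq. 2 as written (NO2(g) already on the product side): +7.9 kcal
eq. 3 as written (HNO3(l) already on the product side): -41.6 kcal
eq. 4 reversed (N2O(g) must end up as a reactant): -19.6 kcal
eq. 5 as written (N2H4(l) already on the product side): +12.1 kcal
ΔH°rxn = (-2.2) + (+7.9) + (-41.6) + (-19.6) + (+12.1) = -43.4 kcal

ΔH°rxn = -43.4 kcal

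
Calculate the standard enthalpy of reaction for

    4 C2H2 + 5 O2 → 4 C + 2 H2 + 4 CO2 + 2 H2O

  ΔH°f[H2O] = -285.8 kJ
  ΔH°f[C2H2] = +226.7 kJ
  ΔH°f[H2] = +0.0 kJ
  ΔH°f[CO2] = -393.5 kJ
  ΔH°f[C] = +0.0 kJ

ΔHrxn = -3052.4 kJ

Products: 4·(+0.0) + 2·(+0.0) + 4·(-393.5) + 2·(-285.8) = -2145.6
Reactants: 4·(+226.7) + 5·(+0.0) = +906.8
ΔHrxn = (-2145.6) − (+906.8) = -3052.4 kJ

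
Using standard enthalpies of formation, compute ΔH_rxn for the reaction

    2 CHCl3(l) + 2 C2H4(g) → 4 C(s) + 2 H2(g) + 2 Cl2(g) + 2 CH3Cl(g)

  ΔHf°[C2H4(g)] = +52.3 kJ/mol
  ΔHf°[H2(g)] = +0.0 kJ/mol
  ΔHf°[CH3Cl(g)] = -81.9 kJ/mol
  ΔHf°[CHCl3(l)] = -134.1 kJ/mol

Products: 4·(+0.0) + 2·(+0.0) + 2·(+0.0) + 2·(-81.9) = -163.8
Reactants: 2·(-134.1) + 2·(+52.3) = -163.6
ΔH_rxn = (-163.8) − (-163.6) = -0.2 kJ/mol

ΔH_rxn = -0.2 kJ/mol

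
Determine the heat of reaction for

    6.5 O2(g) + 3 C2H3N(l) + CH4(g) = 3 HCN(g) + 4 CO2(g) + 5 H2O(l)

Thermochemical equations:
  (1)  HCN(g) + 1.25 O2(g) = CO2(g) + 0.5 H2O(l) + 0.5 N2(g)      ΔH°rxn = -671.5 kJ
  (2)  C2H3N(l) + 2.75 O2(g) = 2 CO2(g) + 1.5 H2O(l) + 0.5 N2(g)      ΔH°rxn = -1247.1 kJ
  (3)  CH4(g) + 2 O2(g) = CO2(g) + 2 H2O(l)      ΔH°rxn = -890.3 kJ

(1) reversed and × 3: (-3)·(-671.5) = +2014.5 kJ
(2) × 3: (3)·(-1247.1) = -3741.3 kJ
(3) as written: -890.3 kJ
Summing the manipulated equations, ΔH°rxn = (-3)·(-671.5) + (3)·(-1247.1) + (1)·(-890.3) = -2617.1 kJ

ΔH°rxn = -2617.1 kJ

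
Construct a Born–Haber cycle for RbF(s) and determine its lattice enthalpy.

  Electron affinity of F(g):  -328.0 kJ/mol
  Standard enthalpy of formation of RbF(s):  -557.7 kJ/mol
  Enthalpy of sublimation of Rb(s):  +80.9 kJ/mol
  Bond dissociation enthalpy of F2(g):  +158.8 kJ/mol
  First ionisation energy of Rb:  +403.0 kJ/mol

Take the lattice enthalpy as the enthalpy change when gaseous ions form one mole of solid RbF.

U = -793.0 kJ/mol

ΔHf° = 1·ΔHsub + 1·(ΣIE) + 1/2·D(F2) + 1·EA + U
-557.7 = 1·(+80.9) + 1·(+403.0) + 1/2·(+158.8) + 1·(-328.0) + U
U = -557.7 − (+235.3) = -793.0 kJ/mol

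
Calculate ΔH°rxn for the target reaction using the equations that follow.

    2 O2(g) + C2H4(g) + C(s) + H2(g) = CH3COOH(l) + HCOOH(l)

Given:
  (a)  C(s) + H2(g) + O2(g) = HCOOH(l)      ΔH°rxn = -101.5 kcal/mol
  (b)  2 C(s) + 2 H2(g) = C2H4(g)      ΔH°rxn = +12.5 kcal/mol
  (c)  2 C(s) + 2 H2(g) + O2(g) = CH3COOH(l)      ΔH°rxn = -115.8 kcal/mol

(a) as written: -101.5 kcal/mol
(b) reversed: -12.5 kcal/mol
(c) as written: -115.8 kcal/mol
Combining the equations, ΔH°rxn = (-101.5) + (-12.5) + (-115.8) = -229.8 kcal/mol

ΔH°rxn = -229.8 kcal/mol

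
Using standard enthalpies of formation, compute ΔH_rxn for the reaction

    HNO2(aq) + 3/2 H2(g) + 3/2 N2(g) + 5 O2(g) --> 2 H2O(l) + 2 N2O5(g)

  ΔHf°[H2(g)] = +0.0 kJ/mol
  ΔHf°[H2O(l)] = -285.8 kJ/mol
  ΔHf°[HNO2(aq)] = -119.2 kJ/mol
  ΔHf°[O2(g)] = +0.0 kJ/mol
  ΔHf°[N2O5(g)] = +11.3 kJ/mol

Products: 2·(-285.8) + 2·(+11.3) = -549.0
Reactants: 1·(-119.2) + 3/2·(+0.0) + 3/2·(+0.0) + 5·(+0.0) = -119.2
ΔH_rxn = (-549.0) − (-119.2) = -429.8 kJ/mol

ΔH_rxn = -429.8 kJ/mol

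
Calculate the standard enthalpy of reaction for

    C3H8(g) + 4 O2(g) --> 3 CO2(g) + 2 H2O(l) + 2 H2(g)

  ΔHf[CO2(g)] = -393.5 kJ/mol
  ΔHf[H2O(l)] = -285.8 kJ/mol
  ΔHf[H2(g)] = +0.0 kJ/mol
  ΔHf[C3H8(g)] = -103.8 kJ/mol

ΔH°rxn = -1648.3 kJ/mol

ΔH°rxn = Σ nΔHf°(products) − Σ nΔHf°(reactants).
Products: 3·(-393.5) + 2·(-285.8) + 2·(+0.0) = -1752.1
Reactants: 1·(-103.8) + 4·(+0.0) = -103.8
ΔH°rxn = (-1752.1) − (-103.8) = -1648.3 kJ/mol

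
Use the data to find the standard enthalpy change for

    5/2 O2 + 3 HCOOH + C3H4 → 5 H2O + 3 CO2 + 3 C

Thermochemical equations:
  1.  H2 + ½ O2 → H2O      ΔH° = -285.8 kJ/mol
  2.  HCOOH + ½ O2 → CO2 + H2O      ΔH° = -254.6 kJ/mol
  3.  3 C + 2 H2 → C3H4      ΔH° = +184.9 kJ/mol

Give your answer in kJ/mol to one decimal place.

eq. 1 × 2: (2)·(-285.8) = -571.6 kJ/mol
eq. 2 × 3: (3)·(-254.6) = -763.8 kJ/mol
eq. 3 reversed: -184.9 kJ/mol
Summing the manipulated equations, ΔH° = (-571.6) + (-763.8) + (-184.9) = -1520.3 kJ/mol

ΔH° = -1520.3 kJ/mol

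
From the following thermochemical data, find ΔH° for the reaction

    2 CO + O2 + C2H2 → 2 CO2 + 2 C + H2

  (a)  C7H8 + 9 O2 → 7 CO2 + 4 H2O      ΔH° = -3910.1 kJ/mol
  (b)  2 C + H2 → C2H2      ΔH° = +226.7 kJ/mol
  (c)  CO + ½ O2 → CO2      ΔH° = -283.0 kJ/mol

ΔH° = -792.7 kJ/mol

(a): not needed.
(b) reversed: -226.7 kJ/mol
(c) × 2: (2)·(-283.0) = -566.0 kJ/mol
By Hess's law, ΔH° = (-226.7) + (-566.0) = -792.7 kJ/mol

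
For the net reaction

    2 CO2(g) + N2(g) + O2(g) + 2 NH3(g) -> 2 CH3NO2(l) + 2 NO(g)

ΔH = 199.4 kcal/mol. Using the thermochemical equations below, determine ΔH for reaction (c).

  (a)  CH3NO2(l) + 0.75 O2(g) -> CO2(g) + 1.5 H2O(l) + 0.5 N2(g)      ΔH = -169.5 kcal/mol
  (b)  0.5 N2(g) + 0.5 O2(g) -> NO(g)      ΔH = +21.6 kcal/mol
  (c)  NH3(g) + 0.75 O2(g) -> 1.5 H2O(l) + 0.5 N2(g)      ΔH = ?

ΔH = -91.4 kcal/mol

(a) reversed and × 2: (-2)·(-169.5) = +339.0 kcal/mol
(b) × 2: (2)·(+21.6) = +43.2 kcal/mol
(c) × 2: contributes 2·x
+199.4 = (+339.0) + (+43.2) + 2·x
x = (+199.4 − (+382.2)) / (2) = -91.4 kcal/mol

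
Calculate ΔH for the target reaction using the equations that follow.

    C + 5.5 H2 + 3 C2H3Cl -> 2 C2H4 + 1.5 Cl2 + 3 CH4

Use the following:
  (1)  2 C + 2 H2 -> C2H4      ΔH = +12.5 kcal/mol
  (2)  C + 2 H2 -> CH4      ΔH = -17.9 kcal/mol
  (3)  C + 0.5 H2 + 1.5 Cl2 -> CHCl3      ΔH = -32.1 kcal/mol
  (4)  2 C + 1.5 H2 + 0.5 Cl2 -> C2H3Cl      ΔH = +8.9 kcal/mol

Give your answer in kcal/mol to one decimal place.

ΔH = -55.4 kcal/mol

(1) × 2 (×2 to match 2 C2H4 in the target): (2)·(+12.5) = +25.0 kcal/mol
(2) × 3 (×3 to match 3 CH4 in the target): (3)·(-17.9) = -53.7 kcal/mol
(3): not needed (CHCl3 appears nowhere else).
(4) reversed and × 3 (C2H3Cl must end up as a reactant; scale by 3 for the 3 C2H3Cl): (-3)·(+8.9) = -26.7 kcal/mol
Since enthalpy is a state function, ΔH = (2)·(+12.5) + (3)·(-17.9) + (-3)·(+8.9) = -55.4 kcal/mol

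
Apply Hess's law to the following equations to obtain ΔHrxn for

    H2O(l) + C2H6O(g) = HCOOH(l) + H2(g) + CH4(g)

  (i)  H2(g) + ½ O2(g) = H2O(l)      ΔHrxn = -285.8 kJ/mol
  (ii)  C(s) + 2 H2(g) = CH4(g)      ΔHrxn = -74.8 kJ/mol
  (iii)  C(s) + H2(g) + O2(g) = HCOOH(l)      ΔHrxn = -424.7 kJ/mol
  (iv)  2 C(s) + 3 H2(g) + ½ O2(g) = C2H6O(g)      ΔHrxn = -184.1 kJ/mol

ΔHrxn = -29.6 kJ/mol

(i) reversed: +285.8 kJ/mol
(ii) as written: -74.8 kJ/mol
(iii) as written: -424.7 kJ/mol
(iv) reversed: +184.1 kJ/mol
ΔHrxn = (+285.8) + (-74.8) + (-424.7) + (+184.1) = -29.6 kJ/mol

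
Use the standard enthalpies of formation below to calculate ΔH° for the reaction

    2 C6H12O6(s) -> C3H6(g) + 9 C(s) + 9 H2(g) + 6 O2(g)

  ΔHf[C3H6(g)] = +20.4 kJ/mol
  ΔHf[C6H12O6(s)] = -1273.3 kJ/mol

ΔH° = 2567.0 kJ/mol

ΔH°rxn = Σ nΔHf°(products) − Σ nΔHf°(reactants).
Products: 1·(+20.4) + 9·(+0.0) + 9·(+0.0) + 6·(+0.0) = +20.4
Reactants: 2·(-1273.3) = -2546.6
ΔH° = (+20.4) − (-2546.6) = 2567.0 kJ/mol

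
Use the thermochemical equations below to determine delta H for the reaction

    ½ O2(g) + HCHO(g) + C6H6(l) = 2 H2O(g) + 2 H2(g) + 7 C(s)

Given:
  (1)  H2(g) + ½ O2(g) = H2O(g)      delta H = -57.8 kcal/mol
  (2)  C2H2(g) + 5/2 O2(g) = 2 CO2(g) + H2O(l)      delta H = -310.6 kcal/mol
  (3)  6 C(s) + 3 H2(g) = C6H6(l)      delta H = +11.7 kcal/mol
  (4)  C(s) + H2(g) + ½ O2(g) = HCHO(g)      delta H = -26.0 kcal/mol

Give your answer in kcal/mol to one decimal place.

delta H = -101.3 kcal/mol

(1) × 2: (2)·(-57.8) = -115.6 kcal/mol
(2): not needed.
(3) reversed: -11.7 kcal/mol
(4) reversed: +26.0 kcal/mol
delta H = (-115.6) + (-11.7) + (+26.0) = -101.3 kcal/mol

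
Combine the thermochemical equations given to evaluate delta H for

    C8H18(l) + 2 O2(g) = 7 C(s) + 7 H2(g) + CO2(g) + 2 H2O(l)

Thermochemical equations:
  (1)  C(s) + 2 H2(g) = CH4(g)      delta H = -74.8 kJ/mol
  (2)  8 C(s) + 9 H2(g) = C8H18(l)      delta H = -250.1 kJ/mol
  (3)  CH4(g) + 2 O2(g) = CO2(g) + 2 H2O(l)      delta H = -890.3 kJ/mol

delta H = -715.0 kJ/mol

(1) as written: -74.8 kJ/mol
(2) reversed (reverse to put C8H18(l) on the reactant side): +250.1 kJ/mol
(3) as written (CO2(g) already on the product side): -890.3 kJ/mol
delta H = (1)·(-74.8) + (-1)·(-250.1) + (1)·(-890.3) = -715.0 kJ/mol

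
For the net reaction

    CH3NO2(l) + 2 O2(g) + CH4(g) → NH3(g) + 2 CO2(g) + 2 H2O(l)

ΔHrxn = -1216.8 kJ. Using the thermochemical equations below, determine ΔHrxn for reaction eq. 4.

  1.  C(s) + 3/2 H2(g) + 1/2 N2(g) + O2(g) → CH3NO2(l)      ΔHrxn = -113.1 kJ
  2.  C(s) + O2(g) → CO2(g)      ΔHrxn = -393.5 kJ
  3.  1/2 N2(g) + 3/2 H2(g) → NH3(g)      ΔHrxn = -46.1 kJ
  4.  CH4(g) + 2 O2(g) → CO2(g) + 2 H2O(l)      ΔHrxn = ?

eq. 1 reversed (CH3NO2(l) must end up as a reactant): +113.1 kJ
eq. 2 as written: -393.5 kJ
eq. 3 as written (NH3(g) already on the product side): -46.1 kJ
eq. 4 as written (CH4(g) already on the reactant side): contributes x
-1216.8 = (+113.1) + (-393.5) + (-46.1) + x
x = (-1216.8 − (-326.5)) / (1) = -890.3 kJ

ΔHrxn = -890.3 kJ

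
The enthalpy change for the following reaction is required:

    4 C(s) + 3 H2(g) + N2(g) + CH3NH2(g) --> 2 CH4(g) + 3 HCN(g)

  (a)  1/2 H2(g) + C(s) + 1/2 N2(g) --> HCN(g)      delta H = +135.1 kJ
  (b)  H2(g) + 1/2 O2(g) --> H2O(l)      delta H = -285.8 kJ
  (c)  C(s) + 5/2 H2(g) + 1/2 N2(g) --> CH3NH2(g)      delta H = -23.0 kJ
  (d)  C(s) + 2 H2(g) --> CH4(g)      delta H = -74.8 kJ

delta H = 278.7 kJ

(a) × 3 (×3 to match 3 HCN(g) in the target): (3)·(+135.1) = +405.3 kJ
(b): not needed (O2(g) appears nowhere else).
(c) reversed (reverse to put CH3NH2(g) on the reactant side): +23.0 kJ
(d) × 2 (scale by 2 for the 2 CH4(g)): (2)·(-74.8) = -149.6 kJ
delta H = (+405.3) + (+23.0) + (-149.6) = 278.7 kJ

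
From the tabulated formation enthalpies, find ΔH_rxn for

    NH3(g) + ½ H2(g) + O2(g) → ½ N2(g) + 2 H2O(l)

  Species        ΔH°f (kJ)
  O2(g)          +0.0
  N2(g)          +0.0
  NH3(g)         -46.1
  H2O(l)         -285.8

Products: 1/2·(+0.0) + 2·(-285.8) = -571.6
Reactants: 1·(-46.1) + 1/2·(+0.0) + 1·(+0.0) = -46.1
ΔH_rxn = (-571.6) − (-46.1) = -525.5 kJ

ΔH_rxn = -525.5 kJ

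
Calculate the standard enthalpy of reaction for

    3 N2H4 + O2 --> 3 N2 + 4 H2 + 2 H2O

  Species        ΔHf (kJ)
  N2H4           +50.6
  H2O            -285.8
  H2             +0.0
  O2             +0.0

Products: 3·(+0.0) + 4·(+0.0) + 2·(-285.8) = -571.6
Reactants: 3·(+50.6) + 1·(+0.0) = +151.8
ΔH°rxn = (-571.6) − (+151.8) = -723.4 kJ

ΔH°rxn = -723.4 kJ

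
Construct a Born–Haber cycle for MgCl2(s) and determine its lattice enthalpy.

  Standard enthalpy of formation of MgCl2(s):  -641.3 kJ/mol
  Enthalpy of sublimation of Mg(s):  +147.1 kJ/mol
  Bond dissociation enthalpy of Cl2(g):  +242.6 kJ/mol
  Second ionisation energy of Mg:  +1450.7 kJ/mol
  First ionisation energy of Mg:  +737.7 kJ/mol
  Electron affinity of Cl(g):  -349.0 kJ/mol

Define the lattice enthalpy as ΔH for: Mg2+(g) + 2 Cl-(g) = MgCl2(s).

ΔHf° = 1·ΔHsub + 1·(ΣIE) + 1·D(Cl2) + 2·EA + U
-641.3 = 1·(+147.1) + 1·(+2188.4) + 1·(+242.6) + 2·(-349.0) + U
U = -641.3 − (+1880.1) = -2521.4 kJ/mol

U = -2521.4 kJ/mol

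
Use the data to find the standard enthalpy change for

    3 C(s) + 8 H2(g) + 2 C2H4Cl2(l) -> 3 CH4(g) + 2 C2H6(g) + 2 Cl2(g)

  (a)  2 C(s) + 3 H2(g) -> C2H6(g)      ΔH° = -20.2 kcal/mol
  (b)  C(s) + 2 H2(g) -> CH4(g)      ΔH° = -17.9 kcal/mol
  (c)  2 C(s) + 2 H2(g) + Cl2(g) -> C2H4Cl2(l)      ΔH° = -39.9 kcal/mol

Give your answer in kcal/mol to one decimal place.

ΔH° = -14.3 kcal/mol

(a) × 2: (2)·(-20.2) = -40.4 kcal/mol
(b) × 3: (3)·(-17.9) = -53.7 kcal/mol
(c) reversed and × 2: (-2)·(-39.9) = +79.8 kcal/mol
ΔH° = (2)·(-20.2) + (3)·(-17.9) + (-2)·(-39.9) = -14.3 kcal/mol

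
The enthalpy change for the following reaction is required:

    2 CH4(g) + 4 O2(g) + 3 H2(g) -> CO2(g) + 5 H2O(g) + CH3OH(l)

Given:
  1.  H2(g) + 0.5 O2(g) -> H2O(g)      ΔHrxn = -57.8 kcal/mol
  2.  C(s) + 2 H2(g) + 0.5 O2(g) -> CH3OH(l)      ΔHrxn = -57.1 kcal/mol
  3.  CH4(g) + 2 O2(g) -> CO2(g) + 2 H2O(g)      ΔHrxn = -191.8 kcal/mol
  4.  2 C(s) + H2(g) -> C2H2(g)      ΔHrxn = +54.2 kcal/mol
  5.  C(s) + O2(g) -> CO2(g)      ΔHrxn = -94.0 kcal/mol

ΔHrxn = -404.5 kcal/mol

eq. 1 as written: -57.8 kcal/mol
eq. 2 as written (CH3OH(l) already on the product side): -57.1 kcal/mol
eq. 3 × 2 (scale by 2 for the 2 CH4(g)): (2)·(-191.8) = -383.6 kcal/mol
eq. 4: not needed (C2H2(g) appears nowhere else).
eq. 5 reversed: +94.0 kcal/mol
ΔHrxn = (-57.8) + (-57.1) + (-383.6) + (+94.0) = -404.5 kcal/mol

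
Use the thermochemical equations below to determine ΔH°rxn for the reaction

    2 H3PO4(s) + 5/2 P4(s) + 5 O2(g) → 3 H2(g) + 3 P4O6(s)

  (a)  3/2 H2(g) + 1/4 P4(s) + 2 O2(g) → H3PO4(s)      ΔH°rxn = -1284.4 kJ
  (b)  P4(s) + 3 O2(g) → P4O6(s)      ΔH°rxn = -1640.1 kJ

(a) reversed and × 2: (-2)·(-1284.4) = +2568.8 kJ
(b) × 3: (3)·(-1640.1) = -4920.3 kJ
Since enthalpy is a state function, ΔH°rxn = (-2)·(-1284.4) + (3)·(-1640.1) = -2351.5 kJ

ΔH°rxn = -2351.5 kJ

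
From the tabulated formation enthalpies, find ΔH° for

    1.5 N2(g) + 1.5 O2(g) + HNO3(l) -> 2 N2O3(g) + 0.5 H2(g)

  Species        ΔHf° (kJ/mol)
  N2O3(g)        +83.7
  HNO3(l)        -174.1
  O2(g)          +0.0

ΔH° = 341.5 kJ/mol

ΔH°rxn = Σ nΔHf°(products) − Σ nΔHf°(reactants).
Products: 2·(+83.7) + 1/2·(+0.0) = +167.4
Reactants: 3/2·(+0.0) + 3/2·(+0.0) + 1·(-174.1) = -174.1
ΔH° = (+167.4) − (-174.1) = 341.5 kJ/mol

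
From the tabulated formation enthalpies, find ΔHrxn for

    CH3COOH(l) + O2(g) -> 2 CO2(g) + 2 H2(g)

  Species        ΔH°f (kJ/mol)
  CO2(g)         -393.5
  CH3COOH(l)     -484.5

ΔH°rxn = Σ nΔHf°(products) − Σ nΔHf°(reactants).
Products: 2·(-393.5) + 2·(+0.0) = -787.0
Reactants: 1·(-484.5) + 1·(+0.0) = -484.5
ΔHrxn = (-787.0) − (-484.5) = -302.5 kJ/mol

ΔHrxn = -302.5 kJ/mol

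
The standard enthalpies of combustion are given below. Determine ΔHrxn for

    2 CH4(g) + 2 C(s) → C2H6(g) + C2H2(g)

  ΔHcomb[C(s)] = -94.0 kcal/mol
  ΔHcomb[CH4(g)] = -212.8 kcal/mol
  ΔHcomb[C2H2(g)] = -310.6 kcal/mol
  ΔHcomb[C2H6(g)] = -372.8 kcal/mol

With combustion enthalpies, reactants minus products:
= [2·(-212.8) + 2·(-94.0)] − [1·(-372.8) + 1·(-310.6)]
= 69.8 kcal/mol

ΔHrxn = 69.8 kcal/mol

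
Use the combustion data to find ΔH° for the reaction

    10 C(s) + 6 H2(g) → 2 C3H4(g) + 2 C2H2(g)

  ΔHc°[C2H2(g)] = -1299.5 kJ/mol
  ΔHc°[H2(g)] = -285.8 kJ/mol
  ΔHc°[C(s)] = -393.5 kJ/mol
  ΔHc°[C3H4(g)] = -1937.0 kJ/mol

Using ΔH = Σ nΔHc°(reactants) − Σ nΔHc°(products):
= [10·(-393.5) + 6·(-285.8)] − [2·(-1937.0) + 2·(-1299.5)]
= 823.2 kJ/mol

ΔH° = 823.2 kJ/mol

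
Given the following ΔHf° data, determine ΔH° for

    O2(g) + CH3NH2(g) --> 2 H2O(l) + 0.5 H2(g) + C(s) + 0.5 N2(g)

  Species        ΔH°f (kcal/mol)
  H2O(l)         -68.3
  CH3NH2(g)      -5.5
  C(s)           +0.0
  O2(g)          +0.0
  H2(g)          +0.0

ΔH° = -131.1 kcal/mol

ΔH°rxn = Σ nΔHf°(products) − Σ nΔHf°(reactants).
Products: 2·(-68.3) + 1/2·(+0.0) + 1·(+0.0) + 1/2·(+0.0) = -136.6
Reactants: 1·(+0.0) + 1·(-5.5) = -5.5
ΔH° = (-136.6) − (-5.5) = -131.1 kcal/mol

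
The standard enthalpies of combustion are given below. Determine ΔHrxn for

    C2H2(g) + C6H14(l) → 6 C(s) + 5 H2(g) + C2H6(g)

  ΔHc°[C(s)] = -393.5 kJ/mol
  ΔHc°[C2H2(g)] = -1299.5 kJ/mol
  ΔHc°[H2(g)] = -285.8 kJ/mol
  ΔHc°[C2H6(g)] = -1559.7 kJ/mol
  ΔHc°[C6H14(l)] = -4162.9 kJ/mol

ΔHrxn = -112.7 kJ/mol

With combustion enthalpies, reactants minus products:
= [1·(-1299.5) + 1·(-4162.9)] − [6·(-393.5) + 5·(-285.8) + 1·(-1559.7)]
= -112.7 kJ/mol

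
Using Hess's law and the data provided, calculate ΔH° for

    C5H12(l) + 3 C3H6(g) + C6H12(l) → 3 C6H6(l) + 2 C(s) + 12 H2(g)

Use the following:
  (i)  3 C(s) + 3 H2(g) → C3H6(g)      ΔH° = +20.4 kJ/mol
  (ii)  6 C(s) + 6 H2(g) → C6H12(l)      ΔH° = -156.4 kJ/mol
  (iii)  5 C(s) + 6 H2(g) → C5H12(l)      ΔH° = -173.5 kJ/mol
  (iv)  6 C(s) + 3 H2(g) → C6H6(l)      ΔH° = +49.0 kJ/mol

(i) reversed and × 3 (reverse to put C3H6(g) on the reactant side; scale by 3 for the 3 C3H6(g)): (-3)·(+20.4) = -61.2 kJ/mol
(ii) reversed (C6H12(l) must end up as a reactant): +156.4 kJ/mol
(iii) reversed (C5H12(l) must end up as a reactant): +173.5 kJ/mol
(iv) × 3 (×3 to match 3 C6H6(l) in the target): (3)·(+49.0) = +147.0 kJ/mol
Combining the equations, ΔH° = (-61.2) + (+156.4) + (+173.5) + (+147.0) = 415.7 kJ/mol

ΔH° = 415.7 kJ/mol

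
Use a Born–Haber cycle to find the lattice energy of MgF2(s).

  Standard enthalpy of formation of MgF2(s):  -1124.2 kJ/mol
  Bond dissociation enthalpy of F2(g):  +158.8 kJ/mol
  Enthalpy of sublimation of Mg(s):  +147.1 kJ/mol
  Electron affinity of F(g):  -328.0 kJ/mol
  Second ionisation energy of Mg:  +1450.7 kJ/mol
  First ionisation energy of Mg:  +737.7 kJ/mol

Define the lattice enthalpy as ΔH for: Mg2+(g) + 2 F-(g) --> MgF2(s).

ΔHf° = 1·ΔHsub + 1·(ΣIE) + 1·D(F2) + 2·EA + U
-1124.2 = 1·(+147.1) + 1·(+2188.4) + 1·(+158.8) + 2·(-328.0) + U
U = -1124.2 − (+1838.3) = -2962.5 kJ/mol

U = -2962.5 kJ/mol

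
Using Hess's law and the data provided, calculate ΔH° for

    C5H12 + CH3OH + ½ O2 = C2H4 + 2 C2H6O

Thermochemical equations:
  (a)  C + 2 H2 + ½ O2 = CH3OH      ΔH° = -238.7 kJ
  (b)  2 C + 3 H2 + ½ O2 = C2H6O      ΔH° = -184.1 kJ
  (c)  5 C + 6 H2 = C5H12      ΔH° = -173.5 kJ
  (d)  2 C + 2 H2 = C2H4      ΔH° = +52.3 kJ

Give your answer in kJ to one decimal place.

(a) reversed (reverse to put CH3OH on the reactant side): +238.7 kJ
(b) × 2 (scale by 2 for the 2 C2H6O): (2)·(-184.1) = -368.2 kJ
(c) reversed (reverse to put C5H12 on the reactant side): +173.5 kJ
(d) as written (C2H4 already on the product side): +52.3 kJ
ΔH° = (-1)·(-238.7) + (2)·(-184.1) + (-1)·(-173.5) + (1)·(+52.3) = 96.3 kJ

ΔH° = 96.3 kJ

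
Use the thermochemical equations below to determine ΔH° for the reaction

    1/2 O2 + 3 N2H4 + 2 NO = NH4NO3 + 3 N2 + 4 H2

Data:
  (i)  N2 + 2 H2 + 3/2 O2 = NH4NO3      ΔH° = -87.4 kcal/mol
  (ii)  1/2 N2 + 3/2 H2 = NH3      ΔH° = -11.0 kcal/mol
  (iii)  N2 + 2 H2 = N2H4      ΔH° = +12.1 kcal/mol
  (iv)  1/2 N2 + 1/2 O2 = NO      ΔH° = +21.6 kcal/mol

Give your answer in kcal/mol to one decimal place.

(i) as written (NH4NO3 already on the product side): -87.4 kcal/mol
(ii): not needed (NH3 appears nowhere else).
(iii) reversed and × 3 (reverse to put N2H4 on the reactant side; ×3 to match 3 N2H4 in the target): (-3)·(+12.1) = -36.3 kcal/mol
(iv) reversed and × 2 (NO must end up as a reactant; scale by 2 for the 2 NO): (-2)·(+21.6) = -43.2 kcal/mol
ΔH° = (1)·(-87.4) + (-3)·(+12.1) + (-2)·(+21.6) = -166.9 kcal/mol

ΔH° = -166.9 kcal/mol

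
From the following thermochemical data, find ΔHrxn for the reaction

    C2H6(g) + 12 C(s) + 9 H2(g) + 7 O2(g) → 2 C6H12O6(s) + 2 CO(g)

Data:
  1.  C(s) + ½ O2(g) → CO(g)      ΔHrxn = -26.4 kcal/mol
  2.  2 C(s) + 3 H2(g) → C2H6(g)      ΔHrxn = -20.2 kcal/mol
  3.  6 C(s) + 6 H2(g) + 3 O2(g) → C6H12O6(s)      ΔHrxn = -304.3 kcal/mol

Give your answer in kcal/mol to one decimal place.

eq. 1 × 2: (2)·(-26.4) = -52.8 kcal/mol
eq. 2 reversed: +20.2 kcal/mol
eq. 3 × 2: (2)·(-304.3) = -608.6 kcal/mol
By Hess's law, ΔHrxn = (-52.8) + (+20.2) + (-608.6) = -641.2 kcal/mol

ΔHrxn = -641.2 kcal/mol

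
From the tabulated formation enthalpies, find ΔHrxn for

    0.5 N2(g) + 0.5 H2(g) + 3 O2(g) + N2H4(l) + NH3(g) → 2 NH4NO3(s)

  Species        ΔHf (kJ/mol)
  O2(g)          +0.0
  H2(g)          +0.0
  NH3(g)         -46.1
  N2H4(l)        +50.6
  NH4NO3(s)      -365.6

Products: 2·(-365.6) = -731.2
Reactants: 1/2·(+0.0) + 1/2·(+0.0) + 3·(+0.0) + 1·(+50.6) + 1·(-46.1) = +4.5
ΔHrxn = (-731.2) − (+4.5) = -735.7 kJ/mol

ΔHrxn = -735.7 kJ/mol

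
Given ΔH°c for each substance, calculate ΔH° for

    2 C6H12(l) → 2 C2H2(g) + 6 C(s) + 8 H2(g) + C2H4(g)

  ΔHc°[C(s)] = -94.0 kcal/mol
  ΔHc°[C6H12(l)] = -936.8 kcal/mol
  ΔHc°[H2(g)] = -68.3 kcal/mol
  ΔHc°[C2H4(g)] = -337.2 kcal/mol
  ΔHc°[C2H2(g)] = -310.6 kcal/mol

With combustion enthalpies, reactants minus products:
= [2·(-936.8)] − [2·(-310.6) + 6·(-94.0) + 8·(-68.3) + 1·(-337.2)]
= 195.2 kcal/mol

ΔH° = 195.2 kcal/mol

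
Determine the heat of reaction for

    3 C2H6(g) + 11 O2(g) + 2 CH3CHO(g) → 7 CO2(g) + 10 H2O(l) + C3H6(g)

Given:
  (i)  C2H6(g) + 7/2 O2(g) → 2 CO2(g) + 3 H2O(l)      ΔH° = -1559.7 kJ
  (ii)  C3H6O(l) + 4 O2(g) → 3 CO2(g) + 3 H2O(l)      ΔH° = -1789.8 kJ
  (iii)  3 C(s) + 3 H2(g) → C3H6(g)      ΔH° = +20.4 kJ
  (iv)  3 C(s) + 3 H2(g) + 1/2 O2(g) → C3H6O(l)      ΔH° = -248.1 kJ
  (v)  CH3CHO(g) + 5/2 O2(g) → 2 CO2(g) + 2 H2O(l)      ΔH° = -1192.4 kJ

ΔH° = -5005.6 kJ

(i) × 3: (3)·(-1559.7) = -4679.1 kJ
(ii) reversed: +1789.8 kJ
(iii) as written: +20.4 kJ
(iv) reversed: +248.1 kJ
(v) × 2: (2)·(-1192.4) = -2384.8 kJ
ΔH° = (-4679.1) + (+1789.8) + (+20.4) + (+248.1) + (-2384.8) = -5005.6 kJ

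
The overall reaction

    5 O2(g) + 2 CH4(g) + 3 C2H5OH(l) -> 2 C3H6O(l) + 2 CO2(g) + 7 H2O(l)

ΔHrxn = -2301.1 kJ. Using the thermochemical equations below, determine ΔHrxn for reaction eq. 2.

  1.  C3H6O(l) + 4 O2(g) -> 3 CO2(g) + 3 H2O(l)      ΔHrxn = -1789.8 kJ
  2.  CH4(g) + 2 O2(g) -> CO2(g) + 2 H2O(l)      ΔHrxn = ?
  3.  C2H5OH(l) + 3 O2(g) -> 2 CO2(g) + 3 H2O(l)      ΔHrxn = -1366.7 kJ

ΔHrxn = -890.3 kJ

eq. 1 reversed and × 2 (C3H6O(l) must end up as a product; ×2 to match 2 C3H6O(l) in the target): (-2)·(-1789.8) = +3579.6 kJ
eq. 2 × 2 (×2 to match 2 CH4(g) in the target): contributes 2·x
eq. 3 × 3 (scale by 3 for the 3 C2H5OH(l)): (3)·(-1366.7) = -4100.1 kJ
-2301.1 = (+3579.6) + (-4100.1) + 2·x
x = (-2301.1 − (-520.5)) / (2) = -890.3 kJ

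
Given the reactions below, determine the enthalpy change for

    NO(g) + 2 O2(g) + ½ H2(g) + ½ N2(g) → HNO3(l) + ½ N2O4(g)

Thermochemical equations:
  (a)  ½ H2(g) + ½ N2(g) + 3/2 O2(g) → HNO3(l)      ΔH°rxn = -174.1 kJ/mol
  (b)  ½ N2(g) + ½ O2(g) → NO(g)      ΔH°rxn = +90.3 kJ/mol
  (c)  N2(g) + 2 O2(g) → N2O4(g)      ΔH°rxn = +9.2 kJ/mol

(a) as written: -174.1 kJ/mol
(b) reversed: -90.3 kJ/mol
(c) × 1/2: (1/2)·(+9.2) = +4.6 kJ/mol
Combining the equations, ΔH°rxn = (1)·(-174.1) + (-1)·(+90.3) + (1/2)·(+9.2) = -259.8 kJ/mol

ΔH°rxn = -259.8 kJ/mol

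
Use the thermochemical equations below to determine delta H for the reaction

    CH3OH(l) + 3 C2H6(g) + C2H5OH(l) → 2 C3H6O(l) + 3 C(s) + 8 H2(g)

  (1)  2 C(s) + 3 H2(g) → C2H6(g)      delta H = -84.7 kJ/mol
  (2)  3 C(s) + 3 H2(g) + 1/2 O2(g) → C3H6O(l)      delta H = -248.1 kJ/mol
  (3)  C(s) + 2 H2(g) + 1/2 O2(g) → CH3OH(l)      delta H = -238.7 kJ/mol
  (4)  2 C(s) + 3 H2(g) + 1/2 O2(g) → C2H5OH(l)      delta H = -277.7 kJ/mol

delta H = 274.3 kJ/mol

(1) reversed and × 3: (-3)·(-84.7) = +254.1 kJ/mol
(2) × 2: (2)·(-248.1) = -496.2 kJ/mol
(3) reversed: +238.7 kJ/mol
(4) reversed: +277.7 kJ/mol
delta H = (+254.1) + (-496.2) + (+238.7) + (+277.7) = 274.3 kJ/mol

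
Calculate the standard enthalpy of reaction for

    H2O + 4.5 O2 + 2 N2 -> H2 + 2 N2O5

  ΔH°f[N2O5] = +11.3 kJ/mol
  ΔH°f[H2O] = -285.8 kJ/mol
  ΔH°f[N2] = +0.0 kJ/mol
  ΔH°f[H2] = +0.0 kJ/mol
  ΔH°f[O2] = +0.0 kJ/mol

ΔHrxn = 308.4 kJ/mol

Products: 1·(+0.0) + 2·(+11.3) = +22.6
Reactants: 1·(-285.8) + 9/2·(+0.0) + 2·(+0.0) = -285.8
ΔHrxn = (+22.6) − (-285.8) = 308.4 kJ/mol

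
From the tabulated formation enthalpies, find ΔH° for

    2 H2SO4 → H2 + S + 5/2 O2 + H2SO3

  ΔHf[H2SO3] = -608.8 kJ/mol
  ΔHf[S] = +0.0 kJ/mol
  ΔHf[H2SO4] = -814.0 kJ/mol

ΔH° = 1019.2 kJ/mol

Products: 1·(+0.0) + 1·(+0.0) + 5/2·(+0.0) + 1·(-608.8) = -608.8
Reactants: 2·(-814.0) = -1628.0
ΔH° = (-608.8) − (-1628.0) = 1019.2 kJ/mol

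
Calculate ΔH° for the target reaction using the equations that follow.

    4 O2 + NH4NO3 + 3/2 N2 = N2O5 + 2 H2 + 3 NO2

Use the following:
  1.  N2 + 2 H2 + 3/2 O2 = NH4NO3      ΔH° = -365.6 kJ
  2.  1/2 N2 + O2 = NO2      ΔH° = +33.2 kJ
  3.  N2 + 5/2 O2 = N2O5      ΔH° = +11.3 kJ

ΔH° = 476.5 kJ

eq. 1 reversed (NH4NO3 must end up as a reactant): +365.6 kJ
eq. 2 × 3 (×3 to match 3 NO2 in the target): (3)·(+33.2) = +99.6 kJ
eq. 3 as written (N2O5 already on the product side): +11.3 kJ
Combining the equations, ΔH° = (+365.6) + (+99.6) + (+11.3) = 476.5 kJ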